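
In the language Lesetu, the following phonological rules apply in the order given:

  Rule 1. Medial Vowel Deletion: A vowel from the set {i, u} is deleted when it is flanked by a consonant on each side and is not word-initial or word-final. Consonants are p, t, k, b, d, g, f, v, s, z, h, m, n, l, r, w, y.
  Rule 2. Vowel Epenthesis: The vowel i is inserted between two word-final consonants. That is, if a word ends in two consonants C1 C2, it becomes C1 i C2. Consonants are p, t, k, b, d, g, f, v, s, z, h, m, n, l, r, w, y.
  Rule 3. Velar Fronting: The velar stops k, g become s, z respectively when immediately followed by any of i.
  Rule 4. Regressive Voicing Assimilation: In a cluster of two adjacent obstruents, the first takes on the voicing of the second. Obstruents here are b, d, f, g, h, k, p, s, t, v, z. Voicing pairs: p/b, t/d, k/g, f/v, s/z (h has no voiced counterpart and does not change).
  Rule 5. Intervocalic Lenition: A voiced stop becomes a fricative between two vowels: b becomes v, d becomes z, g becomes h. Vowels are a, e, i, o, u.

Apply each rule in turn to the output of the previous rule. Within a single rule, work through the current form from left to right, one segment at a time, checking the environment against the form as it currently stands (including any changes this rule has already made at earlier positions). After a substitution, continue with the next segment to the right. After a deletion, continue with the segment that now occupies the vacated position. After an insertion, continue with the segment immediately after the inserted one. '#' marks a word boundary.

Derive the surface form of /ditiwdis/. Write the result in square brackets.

[ttwdis]

Rule 1 Medial Vowel Deletion: [ditiwdis] → [dtwds]
Rule 2 Vowel Epenthesis: [dtwds] → [dtwdis]
Rule 3 Velar Fronting: no change — [dtwdis]
Rule 4 Regressive Voicing Assimilation: [dtwdis] → [ttwdis]
Rule 5 Intervocalic Lenition: no change — [ttwdis]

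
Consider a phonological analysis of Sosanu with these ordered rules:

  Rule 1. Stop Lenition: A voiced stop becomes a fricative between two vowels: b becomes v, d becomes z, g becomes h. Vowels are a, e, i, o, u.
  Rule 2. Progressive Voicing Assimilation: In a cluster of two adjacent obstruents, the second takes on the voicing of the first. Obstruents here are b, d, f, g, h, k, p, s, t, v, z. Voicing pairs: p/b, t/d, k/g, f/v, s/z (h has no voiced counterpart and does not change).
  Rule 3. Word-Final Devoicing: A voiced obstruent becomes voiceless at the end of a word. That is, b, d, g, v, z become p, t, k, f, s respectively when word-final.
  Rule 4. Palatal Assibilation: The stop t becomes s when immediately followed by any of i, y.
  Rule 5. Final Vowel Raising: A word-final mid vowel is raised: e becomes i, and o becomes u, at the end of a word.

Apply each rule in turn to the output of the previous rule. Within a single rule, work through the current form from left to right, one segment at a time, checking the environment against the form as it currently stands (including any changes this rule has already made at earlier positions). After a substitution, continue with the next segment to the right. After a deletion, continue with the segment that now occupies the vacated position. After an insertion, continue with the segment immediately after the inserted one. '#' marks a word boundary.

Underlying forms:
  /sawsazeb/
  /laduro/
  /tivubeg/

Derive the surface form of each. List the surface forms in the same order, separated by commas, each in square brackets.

/sawsazeb/:
  Rule 1 Stop Lenition: no change — [sawsazeb]
  Rule 2 Progressive Voicing Assimilation: no change — [sawsazeb]
  Rule 3 Word-Final Devoicing: [sawsazeb] → [sawsazep]
  Rule 4 Palatal Assibilation: no change — [sawsazep]
  Rule 5 Final Vowel Raising: no change — [sawsazep]
/laduro/:
  Rule 1 Stop Lenition: [laduro] → [lazuro]
  Rule 2 Progressive Voicing Assimilation: no change — [lazuro]
  Rule 3 Word-Final Devoicing: no change — [lazuro]
  Rule 4 Palatal Assibilation: no change — [lazuro]
  Rule 5 Final Vowel Raising: [lazuro] → [lazuru]
/tivubeg/:
  Rule 1 Stop Lenition: [tivubeg] → [tivuveg]
  Rule 2 Progressive Voicing Assimilation: no change — [tivuveg]
  Rule 3 Word-Final Devoicing: [tivuveg] → [tivuvek]
  Rule 4 Palatal Assibilation: [tivuvek] → [sivuvek]
  Rule 5 Final Vowel Raising: no change — [sivuvek]

[sawsazep], [lazuru], [sivuvek]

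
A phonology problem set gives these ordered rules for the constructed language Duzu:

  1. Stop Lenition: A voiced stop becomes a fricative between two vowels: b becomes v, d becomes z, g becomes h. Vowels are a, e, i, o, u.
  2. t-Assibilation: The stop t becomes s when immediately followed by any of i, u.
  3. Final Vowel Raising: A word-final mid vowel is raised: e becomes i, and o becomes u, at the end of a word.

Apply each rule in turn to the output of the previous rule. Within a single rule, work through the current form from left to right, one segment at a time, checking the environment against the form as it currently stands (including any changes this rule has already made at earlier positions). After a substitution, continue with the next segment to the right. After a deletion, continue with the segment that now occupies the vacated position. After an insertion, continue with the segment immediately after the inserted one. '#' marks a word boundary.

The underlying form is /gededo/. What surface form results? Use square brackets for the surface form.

[gezezu]

1 Stop Lenition: [gededo] → [gezezo]
2 t-Assibilation: no change — [gezezo]
3 Final Vowel Raising: [gezezo] → [gezezu]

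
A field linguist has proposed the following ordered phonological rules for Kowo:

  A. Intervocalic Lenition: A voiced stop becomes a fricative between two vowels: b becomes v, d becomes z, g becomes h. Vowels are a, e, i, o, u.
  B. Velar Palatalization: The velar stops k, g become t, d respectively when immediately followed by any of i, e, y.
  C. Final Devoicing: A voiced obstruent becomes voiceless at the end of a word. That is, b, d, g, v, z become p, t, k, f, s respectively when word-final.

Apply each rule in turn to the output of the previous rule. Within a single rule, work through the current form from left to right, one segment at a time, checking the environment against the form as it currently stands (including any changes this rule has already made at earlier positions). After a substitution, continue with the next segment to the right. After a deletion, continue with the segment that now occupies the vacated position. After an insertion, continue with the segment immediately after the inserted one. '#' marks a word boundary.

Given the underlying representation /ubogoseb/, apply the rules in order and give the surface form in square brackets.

A Intervocalic Lenition: [ubogoseb] → [uvohoseb]
B Velar Palatalization: no change — [uvohoseb]
C Final Devoicing: [uvohoseb] → [uvohosep]

[uvohosep]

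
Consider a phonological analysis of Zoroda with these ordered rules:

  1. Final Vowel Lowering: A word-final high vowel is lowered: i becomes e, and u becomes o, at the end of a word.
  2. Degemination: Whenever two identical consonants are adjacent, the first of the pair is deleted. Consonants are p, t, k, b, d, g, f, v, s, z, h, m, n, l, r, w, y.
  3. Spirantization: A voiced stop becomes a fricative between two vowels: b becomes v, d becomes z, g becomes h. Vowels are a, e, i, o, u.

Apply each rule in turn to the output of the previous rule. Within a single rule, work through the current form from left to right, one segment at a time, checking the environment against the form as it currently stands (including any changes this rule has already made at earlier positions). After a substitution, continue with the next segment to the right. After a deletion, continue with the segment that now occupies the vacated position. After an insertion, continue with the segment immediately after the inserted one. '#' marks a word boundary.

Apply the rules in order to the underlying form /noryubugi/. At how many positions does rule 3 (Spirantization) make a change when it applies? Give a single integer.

2

1 Final Vowel Lowering: [noryubugi] → [noryubuge]
2 Degemination: no change — [noryubuge]
3 Spirantization: [noryubuge] → [noryuvuhe]
Rule 3 changed 2 position(s).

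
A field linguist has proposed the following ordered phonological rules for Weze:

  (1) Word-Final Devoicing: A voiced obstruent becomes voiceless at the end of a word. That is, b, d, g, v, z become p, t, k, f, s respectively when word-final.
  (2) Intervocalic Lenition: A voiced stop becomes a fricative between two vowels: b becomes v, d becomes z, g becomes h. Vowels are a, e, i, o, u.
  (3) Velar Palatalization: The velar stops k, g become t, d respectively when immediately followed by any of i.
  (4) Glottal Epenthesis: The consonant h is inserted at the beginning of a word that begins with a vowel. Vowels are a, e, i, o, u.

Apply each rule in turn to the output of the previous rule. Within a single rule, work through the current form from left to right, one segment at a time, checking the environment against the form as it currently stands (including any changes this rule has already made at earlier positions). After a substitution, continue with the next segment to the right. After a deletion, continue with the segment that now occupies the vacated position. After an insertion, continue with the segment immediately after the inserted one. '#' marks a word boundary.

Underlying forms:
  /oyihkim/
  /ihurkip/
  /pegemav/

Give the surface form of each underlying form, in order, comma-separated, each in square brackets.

[hoyihtim], [hihurtip], [pehemaf]

/oyihkim/:
  (1) Word-Final Devoicing: no change — [oyihkim]
  (2) Intervocalic Lenition: no change — [oyihkim]
  (3) Velar Palatalization: [oyihkim] → [oyihtim]
  (4) Glottal Epenthesis: [oyihtim] → [hoyihtim]
/ihurkip/:
  (1) Word-Final Devoicing: no change — [ihurkip]
  (2) Intervocalic Lenition: no change — [ihurkip]
  (3) Velar Palatalization: [ihurkip] → [ihurtip]
  (4) Glottal Epenthesis: [ihurtip] → [hihurtip]
/pegemav/:
  (1) Word-Final Devoicing: [pegemav] → [pegemaf]
  (2) Intervocalic Lenition: [pegemaf] → [pehemaf]
  (3) Velar Palatalization: no change — [pehemaf]
  (4) Glottal Epenthesis: no change — [pehemaf]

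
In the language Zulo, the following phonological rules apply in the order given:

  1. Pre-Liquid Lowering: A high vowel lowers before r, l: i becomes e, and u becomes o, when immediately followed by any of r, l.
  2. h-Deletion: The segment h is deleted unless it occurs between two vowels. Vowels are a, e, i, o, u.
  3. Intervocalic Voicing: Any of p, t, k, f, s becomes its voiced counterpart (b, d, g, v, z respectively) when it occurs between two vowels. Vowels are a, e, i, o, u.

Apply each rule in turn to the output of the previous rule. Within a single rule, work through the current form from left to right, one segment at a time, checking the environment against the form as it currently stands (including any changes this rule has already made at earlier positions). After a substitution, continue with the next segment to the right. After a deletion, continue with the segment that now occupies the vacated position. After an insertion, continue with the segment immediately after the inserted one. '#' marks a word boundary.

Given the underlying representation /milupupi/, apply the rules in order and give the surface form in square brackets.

[melububi]

1 Pre-Liquid Lowering: [milupupi] → [melupupi]
2 h-Deletion: no change — [melupupi]
3 Intervocalic Voicing: [melupupi] → [melububi]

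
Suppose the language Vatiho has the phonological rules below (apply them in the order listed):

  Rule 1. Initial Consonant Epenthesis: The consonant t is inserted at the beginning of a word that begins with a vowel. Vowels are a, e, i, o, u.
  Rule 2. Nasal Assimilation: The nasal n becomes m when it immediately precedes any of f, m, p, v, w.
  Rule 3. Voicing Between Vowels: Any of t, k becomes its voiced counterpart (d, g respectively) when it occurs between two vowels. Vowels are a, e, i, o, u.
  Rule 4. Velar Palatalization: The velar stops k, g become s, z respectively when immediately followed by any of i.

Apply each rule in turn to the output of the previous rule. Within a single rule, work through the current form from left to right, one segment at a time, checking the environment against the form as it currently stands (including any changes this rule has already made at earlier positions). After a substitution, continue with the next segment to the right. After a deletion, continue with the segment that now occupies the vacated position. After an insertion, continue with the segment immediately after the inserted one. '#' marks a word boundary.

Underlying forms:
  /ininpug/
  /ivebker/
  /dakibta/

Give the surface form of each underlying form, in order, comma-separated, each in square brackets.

[tinimpug], [tivebker], [dazibta]

/ininpug/:
  Rule 1 Initial Consonant Epenthesis: [ininpug] → [tininpug]
  Rule 2 Nasal Assimilation: [tininpug] → [tinimpug]
  Rule 3 Voicing Between Vowels: no change — [tinimpug]
  Rule 4 Velar Palatalization: no change — [tinimpug]
/ivebker/:
  Rule 1 Initial Consonant Epenthesis: [ivebker] → [tivebker]
  Rule 2 Nasal Assimilation: no change — [tivebker]
  Rule 3 Voicing Between Vowels: no change — [tivebker]
  Rule 4 Velar Palatalization: no change — [tivebker]
/dakibta/:
  Rule 1 Initial Consonant Epenthesis: no change — [dakibta]
  Rule 2 Nasal Assimilation: no change — [dakibta]
  Rule 3 Voicing Between Vowels: [dakibta] → [dagibta]
  Rule 4 Velar Palatalization: [dagibta] → [dazibta]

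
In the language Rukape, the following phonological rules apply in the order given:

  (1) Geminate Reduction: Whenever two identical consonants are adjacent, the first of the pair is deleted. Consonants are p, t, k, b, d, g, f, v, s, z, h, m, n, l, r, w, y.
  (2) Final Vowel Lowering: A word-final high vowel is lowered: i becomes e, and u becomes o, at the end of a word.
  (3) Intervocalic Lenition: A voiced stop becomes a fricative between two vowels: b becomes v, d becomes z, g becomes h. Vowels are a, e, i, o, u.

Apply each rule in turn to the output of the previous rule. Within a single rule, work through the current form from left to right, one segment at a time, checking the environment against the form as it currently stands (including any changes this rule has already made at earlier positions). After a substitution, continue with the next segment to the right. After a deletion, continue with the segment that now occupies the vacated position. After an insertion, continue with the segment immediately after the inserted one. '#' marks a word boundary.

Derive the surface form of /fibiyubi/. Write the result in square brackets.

[fiviyuve]

(1) Geminate Reduction: no change — [fibiyubi]
(2) Final Vowel Lowering: [fibiyubi] → [fibiyube]
(3) Intervocalic Lenition: [fibiyube] → [fiviyuve]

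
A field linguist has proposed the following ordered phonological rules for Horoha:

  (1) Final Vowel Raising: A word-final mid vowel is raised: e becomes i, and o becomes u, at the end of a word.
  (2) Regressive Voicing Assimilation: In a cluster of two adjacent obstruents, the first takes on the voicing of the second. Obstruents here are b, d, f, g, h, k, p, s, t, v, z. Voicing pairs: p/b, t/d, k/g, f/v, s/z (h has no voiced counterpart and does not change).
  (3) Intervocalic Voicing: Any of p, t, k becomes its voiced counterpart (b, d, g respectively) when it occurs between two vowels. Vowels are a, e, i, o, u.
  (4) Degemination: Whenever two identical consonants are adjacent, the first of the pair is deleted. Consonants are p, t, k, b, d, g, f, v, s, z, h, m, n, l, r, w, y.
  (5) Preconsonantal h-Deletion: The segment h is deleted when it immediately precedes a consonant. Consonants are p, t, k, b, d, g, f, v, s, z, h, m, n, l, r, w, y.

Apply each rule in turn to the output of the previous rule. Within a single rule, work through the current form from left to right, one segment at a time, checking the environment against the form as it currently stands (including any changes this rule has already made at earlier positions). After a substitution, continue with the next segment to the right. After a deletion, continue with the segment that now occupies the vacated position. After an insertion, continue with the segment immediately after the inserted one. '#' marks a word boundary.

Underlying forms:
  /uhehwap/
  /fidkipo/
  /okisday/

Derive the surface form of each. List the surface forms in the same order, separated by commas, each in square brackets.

/uhehwap/:
  (1) Final Vowel Raising: no change — [uhehwap]
  (2) Regressive Voicing Assimilation: no change — [uhehwap]
  (3) Intervocalic Voicing: no change — [uhehwap]
  (4) Degemination: no change — [uhehwap]
  (5) Preconsonantal h-Deletion: [uhehwap] → [uhewap]
/fidkipo/:
  (1) Final Vowel Raising: [fidkipo] → [fidkipu]
  (2) Regressive Voicing Assimilation: [fidkipu] → [fitkipu]
  (3) Intervocalic Voicing: [fitkipu] → [fitkibu]
  (4) Degemination: no change — [fitkibu]
  (5) Preconsonantal h-Deletion: no change — [fitkibu]
/okisday/:
  (1) Final Vowel Raising: no change — [okisday]
  (2) Regressive Voicing Assimilation: [okisday] → [okizday]
  (3) Intervocalic Voicing: [okizday] → [ogizday]
  (4) Degemination: no change — [ogizday]
  (5) Preconsonantal h-Deletion: no change — [ogizday]

[uhewap], [fitkibu], [ogizday]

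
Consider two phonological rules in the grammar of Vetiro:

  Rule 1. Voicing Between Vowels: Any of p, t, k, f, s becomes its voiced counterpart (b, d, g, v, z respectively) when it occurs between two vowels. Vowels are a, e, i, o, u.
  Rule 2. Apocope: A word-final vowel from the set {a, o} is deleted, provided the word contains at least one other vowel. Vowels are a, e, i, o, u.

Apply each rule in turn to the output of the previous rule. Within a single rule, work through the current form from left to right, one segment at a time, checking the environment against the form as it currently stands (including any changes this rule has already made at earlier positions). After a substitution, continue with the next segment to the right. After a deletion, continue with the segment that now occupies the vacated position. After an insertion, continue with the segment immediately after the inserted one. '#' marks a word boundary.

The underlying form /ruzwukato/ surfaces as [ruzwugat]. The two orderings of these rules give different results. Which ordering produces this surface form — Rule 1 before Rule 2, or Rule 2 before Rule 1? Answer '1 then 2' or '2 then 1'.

Order 1 then 2:
  1 Voicing Between Vowels: [ruzwukato] → [ruzwugado]
  2 Apocope: [ruzwugado] → [ruzwugad]
  result: [ruzwugad]
Order 2 then 1:
  2 Apocope: [ruzwukato] → [ruzwukat]
  1 Voicing Between Vowels: [ruzwukat] → [ruzwugat]
  result: [ruzwugat]

2 then 1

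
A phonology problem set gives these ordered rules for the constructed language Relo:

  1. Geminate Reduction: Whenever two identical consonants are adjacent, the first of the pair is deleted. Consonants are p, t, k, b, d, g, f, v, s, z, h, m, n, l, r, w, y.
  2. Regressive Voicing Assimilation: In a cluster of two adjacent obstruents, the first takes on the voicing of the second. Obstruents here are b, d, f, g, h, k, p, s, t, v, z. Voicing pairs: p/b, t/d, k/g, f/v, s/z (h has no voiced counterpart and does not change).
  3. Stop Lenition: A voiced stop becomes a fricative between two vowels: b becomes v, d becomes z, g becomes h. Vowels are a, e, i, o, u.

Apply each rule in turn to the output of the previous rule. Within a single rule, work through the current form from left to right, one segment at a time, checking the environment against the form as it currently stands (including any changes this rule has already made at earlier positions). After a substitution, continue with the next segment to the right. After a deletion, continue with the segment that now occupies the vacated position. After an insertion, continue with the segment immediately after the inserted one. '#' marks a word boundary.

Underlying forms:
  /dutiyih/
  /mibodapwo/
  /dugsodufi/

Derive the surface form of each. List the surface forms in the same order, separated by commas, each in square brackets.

[dutiyih], [mivozapwo], [duksozufi]

/dutiyih/:
  1 Geminate Reduction: no change — [dutiyih]
  2 Regressive Voicing Assimilation: no change — [dutiyih]
  3 Stop Lenition: no change — [dutiyih]
/mibodapwo/:
  1 Geminate Reduction: no change — [mibodapwo]
  2 Regressive Voicing Assimilation: no change — [mibodapwo]
  3 Stop Lenition: [mibodapwo] → [mivozapwo]
/dugsodufi/:
  1 Geminate Reduction: no change — [dugsodufi]
  2 Regressive Voicing Assimilation: [dugsodufi] → [duksodufi]
  3 Stop Lenition: [duksodufi] → [duksozufi]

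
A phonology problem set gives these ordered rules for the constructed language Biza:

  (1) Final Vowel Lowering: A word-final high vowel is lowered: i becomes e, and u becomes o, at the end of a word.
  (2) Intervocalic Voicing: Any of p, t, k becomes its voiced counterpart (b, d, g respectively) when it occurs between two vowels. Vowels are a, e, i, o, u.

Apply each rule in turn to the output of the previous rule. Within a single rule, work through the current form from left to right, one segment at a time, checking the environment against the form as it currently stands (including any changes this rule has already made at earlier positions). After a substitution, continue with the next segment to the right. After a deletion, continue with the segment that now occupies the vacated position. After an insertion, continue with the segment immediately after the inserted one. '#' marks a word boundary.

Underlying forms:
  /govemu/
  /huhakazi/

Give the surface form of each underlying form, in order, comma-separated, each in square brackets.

/govemu/:
  (1) Final Vowel Lowering: [govemu] → [govemo]
  (2) Intervocalic Voicing: no change — [govemo]
/huhakazi/:
  (1) Final Vowel Lowering: [huhakazi] → [huhakaze]
  (2) Intervocalic Voicing: [huhakaze] → [huhagaze]

[govemo], [huhagaze]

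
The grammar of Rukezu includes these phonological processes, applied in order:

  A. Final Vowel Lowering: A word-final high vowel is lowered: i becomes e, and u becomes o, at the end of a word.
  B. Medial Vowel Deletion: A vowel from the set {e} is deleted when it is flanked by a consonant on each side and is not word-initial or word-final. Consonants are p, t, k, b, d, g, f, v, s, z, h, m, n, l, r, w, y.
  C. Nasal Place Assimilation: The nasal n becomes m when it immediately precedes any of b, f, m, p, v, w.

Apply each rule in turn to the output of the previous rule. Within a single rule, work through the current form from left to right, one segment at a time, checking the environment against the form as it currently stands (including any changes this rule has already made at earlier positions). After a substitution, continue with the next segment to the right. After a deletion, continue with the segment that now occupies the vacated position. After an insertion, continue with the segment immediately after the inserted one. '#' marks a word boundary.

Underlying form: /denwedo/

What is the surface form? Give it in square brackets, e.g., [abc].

[dmwdo]

A Final Vowel Lowering: no change — [denwedo]
B Medial Vowel Deletion: [denwedo] → [dnwdo]
C Nasal Place Assimilation: [dnwdo] → [dmwdo]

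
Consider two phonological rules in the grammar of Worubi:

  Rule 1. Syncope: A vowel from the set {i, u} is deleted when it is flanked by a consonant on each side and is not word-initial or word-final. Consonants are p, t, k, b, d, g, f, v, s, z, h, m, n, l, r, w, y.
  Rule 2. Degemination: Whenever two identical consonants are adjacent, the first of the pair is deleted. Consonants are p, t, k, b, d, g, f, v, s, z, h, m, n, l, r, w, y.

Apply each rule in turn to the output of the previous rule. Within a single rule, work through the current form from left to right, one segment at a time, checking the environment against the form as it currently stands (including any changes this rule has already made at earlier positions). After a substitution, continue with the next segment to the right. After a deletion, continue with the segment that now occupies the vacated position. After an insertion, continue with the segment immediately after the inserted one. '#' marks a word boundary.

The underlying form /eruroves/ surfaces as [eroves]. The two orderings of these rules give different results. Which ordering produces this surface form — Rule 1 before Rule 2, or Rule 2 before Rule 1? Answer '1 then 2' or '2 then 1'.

1 then 2

Order 1 then 2:
  1 Syncope: [eruroves] → [erroves]
  2 Degemination: [erroves] → [eroves]
  result: [eroves]
Order 2 then 1:
  2 Degemination: no change — [eruroves]
  1 Syncope: [eruroves] → [erroves]
  result: [erroves]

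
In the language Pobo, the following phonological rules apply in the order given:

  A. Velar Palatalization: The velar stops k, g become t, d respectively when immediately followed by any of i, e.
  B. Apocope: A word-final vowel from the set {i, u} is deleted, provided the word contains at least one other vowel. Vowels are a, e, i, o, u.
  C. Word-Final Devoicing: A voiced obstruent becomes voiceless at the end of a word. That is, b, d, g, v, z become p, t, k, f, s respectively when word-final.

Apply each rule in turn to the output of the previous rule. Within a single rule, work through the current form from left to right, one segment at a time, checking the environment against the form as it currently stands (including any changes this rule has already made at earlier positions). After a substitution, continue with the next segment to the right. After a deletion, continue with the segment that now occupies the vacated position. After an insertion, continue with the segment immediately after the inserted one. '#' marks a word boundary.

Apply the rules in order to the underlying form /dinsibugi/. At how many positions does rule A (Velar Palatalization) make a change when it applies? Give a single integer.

A Velar Palatalization: [dinsibugi] → [dinsibudi]
B Apocope: [dinsibudi] → [dinsibud]
C Word-Final Devoicing: [dinsibud] → [dinsibut]
Rule A changed 1 position(s).

1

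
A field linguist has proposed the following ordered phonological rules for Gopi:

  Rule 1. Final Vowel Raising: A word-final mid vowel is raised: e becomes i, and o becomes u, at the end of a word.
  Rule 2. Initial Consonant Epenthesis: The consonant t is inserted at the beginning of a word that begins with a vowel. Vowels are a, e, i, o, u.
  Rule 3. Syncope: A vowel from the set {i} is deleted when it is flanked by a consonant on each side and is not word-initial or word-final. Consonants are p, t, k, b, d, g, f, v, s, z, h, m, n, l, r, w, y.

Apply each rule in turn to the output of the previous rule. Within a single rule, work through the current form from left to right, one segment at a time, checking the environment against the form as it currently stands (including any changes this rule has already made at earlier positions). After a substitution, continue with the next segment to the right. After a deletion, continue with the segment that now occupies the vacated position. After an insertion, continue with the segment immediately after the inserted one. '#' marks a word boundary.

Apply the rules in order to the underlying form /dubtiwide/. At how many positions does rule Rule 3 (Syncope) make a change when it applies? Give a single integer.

Rule 1 Final Vowel Raising: [dubtiwide] → [dubtiwidi]
Rule 2 Initial Consonant Epenthesis: no change — [dubtiwidi]
Rule 3 Syncope: [dubtiwidi] → [dubtwdi]
Rule Rule 3 changed 2 position(s).

2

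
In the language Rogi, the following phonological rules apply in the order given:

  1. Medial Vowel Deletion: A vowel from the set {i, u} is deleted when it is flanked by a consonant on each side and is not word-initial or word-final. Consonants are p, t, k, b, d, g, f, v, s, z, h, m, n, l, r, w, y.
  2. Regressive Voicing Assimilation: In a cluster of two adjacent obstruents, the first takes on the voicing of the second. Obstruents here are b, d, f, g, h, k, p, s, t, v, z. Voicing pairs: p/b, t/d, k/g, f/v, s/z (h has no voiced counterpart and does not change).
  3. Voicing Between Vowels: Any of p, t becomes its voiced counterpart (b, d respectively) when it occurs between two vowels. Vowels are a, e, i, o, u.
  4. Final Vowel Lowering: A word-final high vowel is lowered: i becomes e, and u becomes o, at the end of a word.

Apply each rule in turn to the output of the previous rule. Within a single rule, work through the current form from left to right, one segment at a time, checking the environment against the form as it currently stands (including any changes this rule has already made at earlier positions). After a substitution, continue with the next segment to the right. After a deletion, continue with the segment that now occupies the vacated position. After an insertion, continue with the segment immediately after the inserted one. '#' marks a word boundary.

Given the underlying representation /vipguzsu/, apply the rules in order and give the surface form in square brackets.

[fbgsso]

1 Medial Vowel Deletion: [vipguzsu] → [vpgzsu]
2 Regressive Voicing Assimilation: [vpgzsu] → [fbgssu]
3 Voicing Between Vowels: no change — [fbgssu]
4 Final Vowel Lowering: [fbgssu] → [fbgsso]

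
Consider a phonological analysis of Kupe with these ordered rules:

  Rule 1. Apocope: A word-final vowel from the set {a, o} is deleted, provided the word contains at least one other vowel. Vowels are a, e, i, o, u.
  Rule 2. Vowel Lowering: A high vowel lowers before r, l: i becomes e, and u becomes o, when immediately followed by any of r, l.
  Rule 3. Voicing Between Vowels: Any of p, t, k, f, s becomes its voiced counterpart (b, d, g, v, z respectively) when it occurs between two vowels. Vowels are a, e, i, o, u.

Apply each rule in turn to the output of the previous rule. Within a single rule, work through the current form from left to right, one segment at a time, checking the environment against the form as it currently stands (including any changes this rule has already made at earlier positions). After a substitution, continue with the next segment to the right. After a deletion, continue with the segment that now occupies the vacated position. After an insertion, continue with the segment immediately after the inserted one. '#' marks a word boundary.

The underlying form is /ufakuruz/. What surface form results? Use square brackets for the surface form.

Rule 1 Apocope: no change — [ufakuruz]
Rule 2 Vowel Lowering: [ufakuruz] → [ufakoruz]
Rule 3 Voicing Between Vowels: [ufakoruz] → [uvagoruz]

[uvagoruz]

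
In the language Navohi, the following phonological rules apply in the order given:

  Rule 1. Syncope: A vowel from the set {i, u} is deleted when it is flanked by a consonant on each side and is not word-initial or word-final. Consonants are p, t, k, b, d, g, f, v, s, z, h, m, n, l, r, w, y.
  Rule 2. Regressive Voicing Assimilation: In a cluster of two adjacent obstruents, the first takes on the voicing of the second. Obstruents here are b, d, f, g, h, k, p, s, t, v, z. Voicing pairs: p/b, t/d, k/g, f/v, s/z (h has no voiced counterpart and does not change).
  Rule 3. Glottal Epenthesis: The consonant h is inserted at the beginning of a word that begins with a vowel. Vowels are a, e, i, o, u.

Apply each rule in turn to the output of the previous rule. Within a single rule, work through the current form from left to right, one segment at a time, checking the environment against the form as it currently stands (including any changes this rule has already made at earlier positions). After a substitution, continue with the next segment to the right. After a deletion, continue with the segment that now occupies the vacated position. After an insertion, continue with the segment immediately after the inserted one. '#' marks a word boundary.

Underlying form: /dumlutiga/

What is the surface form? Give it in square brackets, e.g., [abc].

Rule 1 Syncope: [dumlutiga] → [dmltga]
Rule 2 Regressive Voicing Assimilation: [dmltga] → [dmldga]
Rule 3 Glottal Epenthesis: no change — [dmldga]

[dmldga]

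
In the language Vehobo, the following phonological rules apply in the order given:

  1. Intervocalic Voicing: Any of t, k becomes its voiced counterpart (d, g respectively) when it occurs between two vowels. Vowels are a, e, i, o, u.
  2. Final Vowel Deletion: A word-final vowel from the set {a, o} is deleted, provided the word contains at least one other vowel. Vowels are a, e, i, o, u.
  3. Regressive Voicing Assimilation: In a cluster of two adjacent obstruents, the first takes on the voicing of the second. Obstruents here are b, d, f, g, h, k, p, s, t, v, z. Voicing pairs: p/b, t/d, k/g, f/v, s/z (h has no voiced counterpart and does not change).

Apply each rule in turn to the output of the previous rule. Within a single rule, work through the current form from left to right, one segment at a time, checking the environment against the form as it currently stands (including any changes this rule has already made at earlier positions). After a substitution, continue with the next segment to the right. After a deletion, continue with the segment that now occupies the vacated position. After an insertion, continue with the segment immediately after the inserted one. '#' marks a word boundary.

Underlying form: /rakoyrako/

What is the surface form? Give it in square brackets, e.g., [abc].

1 Intervocalic Voicing: [rakoyrako] → [ragoyrago]
2 Final Vowel Deletion: [ragoyrago] → [ragoyrag]
3 Regressive Voicing Assimilation: no change — [ragoyrag]

[ragoyrag]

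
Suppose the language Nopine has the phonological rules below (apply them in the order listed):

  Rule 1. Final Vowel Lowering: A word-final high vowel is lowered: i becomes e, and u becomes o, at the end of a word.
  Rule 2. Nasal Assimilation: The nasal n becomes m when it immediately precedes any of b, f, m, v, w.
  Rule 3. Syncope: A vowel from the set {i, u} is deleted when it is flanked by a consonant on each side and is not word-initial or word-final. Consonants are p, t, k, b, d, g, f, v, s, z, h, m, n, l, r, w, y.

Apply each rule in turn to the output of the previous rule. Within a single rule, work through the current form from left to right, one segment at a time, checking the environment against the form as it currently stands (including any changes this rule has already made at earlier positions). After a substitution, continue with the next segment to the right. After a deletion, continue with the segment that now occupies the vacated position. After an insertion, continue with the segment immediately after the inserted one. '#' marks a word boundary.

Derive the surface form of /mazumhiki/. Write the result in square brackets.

[mazmhke]

Rule 1 Final Vowel Lowering: [mazumhiki] → [mazumhike]
Rule 2 Nasal Assimilation: no change — [mazumhike]
Rule 3 Syncope: [mazumhike] → [mazmhke]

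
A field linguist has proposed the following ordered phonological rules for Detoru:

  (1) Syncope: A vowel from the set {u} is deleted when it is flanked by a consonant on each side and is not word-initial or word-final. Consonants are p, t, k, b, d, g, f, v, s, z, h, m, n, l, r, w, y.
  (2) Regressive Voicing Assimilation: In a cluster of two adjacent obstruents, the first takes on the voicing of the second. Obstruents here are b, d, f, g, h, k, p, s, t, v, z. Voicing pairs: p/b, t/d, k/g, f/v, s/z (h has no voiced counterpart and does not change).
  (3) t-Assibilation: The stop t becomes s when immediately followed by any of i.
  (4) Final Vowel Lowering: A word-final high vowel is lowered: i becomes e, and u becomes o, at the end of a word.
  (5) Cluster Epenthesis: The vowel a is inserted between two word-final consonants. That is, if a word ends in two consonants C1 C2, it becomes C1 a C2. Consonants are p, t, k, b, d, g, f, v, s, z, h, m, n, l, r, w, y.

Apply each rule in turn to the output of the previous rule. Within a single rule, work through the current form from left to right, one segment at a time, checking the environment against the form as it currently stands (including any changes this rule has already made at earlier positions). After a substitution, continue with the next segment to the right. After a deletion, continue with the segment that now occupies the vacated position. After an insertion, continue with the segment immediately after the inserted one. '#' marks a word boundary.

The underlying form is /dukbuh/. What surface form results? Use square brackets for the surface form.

(1) Syncope: [dukbuh] → [dkbh]
(2) Regressive Voicing Assimilation: [dkbh] → [tgph]
(3) t-Assibilation: no change — [tgph]
(4) Final Vowel Lowering: no change — [tgph]
(5) Cluster Epenthesis: [tgph] → [tgpah]

[tgpah]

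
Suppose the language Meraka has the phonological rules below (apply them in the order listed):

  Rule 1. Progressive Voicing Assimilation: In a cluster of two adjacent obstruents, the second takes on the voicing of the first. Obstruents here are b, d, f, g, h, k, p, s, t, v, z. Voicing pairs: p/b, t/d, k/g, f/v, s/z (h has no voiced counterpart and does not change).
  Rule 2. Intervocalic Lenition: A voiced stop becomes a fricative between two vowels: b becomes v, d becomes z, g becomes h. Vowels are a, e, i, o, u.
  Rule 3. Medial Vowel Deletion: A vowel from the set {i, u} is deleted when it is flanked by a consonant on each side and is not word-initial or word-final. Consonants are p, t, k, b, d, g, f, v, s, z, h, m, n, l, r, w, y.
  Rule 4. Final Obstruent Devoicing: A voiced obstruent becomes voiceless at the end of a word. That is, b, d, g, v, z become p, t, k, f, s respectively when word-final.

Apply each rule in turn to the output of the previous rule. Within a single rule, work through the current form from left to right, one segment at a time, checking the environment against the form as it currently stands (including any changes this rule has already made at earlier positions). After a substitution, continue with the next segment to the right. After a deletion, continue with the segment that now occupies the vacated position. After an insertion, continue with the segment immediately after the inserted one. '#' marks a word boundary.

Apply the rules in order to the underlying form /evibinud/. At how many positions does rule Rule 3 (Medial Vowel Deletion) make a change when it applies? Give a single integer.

3

Rule 1 Progressive Voicing Assimilation: no change — [evibinud]
Rule 2 Intervocalic Lenition: [evibinud] → [evivinud]
Rule 3 Medial Vowel Deletion: [evivinud] → [evvnd]
Rule 4 Final Obstruent Devoicing: [evvnd] → [evvnt]
Rule Rule 3 changed 3 position(s).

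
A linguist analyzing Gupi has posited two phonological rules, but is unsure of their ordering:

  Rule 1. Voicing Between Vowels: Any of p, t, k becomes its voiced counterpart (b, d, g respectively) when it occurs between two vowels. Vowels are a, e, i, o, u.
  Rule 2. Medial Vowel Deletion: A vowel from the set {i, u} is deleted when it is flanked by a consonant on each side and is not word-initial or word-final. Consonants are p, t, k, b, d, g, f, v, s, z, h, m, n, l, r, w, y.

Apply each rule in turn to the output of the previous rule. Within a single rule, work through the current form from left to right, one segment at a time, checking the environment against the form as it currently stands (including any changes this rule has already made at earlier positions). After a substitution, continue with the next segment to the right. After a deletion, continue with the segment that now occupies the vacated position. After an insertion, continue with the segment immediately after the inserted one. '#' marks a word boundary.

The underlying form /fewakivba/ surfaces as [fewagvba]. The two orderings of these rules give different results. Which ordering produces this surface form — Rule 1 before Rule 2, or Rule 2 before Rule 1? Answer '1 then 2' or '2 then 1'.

1 then 2

Order 1 then 2:
  1 Voicing Between Vowels: [fewakivba] → [fewagivba]
  2 Medial Vowel Deletion: [fewagivba] → [fewagvba]
  result: [fewagvba]
Order 2 then 1:
  2 Medial Vowel Deletion: [fewakivba] → [fewakvba]
  1 Voicing Between Vowels: no change — [fewakvba]
  result: [fewakvba]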